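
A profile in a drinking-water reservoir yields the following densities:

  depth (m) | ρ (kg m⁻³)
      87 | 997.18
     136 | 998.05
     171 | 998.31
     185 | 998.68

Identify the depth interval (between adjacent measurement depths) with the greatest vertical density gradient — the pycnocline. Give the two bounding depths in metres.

Compute the density gradient over each adjacent pair:
  87–136 m: Δρ/Δz = 0.87/49 = 0.018 kg m⁻⁴
  136–171 m: Δρ/Δz = 0.26/35 = 7.4 × 10⁻³ kg m⁻⁴
  171–185 m: Δρ/Δz = 0.37/14 = 0.026 kg m⁻⁴
The largest gradient is in the 171–185 m interval — the pycnocline.

171–185 m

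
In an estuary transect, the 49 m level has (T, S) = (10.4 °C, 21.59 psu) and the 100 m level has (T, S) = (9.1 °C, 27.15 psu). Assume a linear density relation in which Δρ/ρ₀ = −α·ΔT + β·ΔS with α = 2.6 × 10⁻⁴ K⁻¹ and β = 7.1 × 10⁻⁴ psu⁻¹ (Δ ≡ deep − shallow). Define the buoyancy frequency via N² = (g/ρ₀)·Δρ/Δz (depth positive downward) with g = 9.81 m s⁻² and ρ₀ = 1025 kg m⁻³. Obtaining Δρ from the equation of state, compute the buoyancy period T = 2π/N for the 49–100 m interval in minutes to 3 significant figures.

3.65 min

ΔT = -1.3 K, ΔS = +5.56 psu (deep − shallow).
Δρ/ρ₀ = −αΔT + βΔS = 3.38 × 10⁻⁴ + 3.9476 × 10⁻³ = 4.2856 × 10⁻³, so Δρ ≈ 4.393 kg m⁻³.
N² = (g/ρ₀)·Δρ/Δz = g·(Δρ/ρ₀)/Δz = 9.81 × 4.2856 × 10⁻³ / 51 = 8.2435 × 10⁻⁴ s⁻².
N = √(8.2435 × 10⁻⁴) = 0.028711 rad s⁻¹ → T = 2π/N = 218.84 s = 3.6473 min ≈ 3.65 min.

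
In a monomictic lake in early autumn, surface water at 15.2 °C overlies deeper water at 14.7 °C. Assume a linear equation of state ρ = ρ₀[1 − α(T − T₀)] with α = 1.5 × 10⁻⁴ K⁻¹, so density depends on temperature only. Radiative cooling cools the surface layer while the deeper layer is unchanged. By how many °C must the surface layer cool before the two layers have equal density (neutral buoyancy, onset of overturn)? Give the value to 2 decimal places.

0.50 °C

With temperature the only control, equal density requires T_surf′ = T_deep.
T_surf′ = 14.7 °C.
Cooling required: 15.2 − 14.7 = 0.50 °C.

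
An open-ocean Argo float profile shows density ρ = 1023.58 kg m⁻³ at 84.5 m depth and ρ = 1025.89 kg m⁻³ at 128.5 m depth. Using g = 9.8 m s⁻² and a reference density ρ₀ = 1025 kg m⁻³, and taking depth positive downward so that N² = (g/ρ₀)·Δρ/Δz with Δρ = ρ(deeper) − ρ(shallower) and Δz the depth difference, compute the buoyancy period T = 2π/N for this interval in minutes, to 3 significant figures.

4.67 min

Δρ = 1025.89 − 1023.58 = 2.31 kg m⁻³ over Δz = 128.5 − 84.5 = 44 m.
N² = (9.8/1025) × (2.31/44) = 5.0195 × 10⁻⁴ s⁻².
N = √(5.0195 × 10⁻⁴) = 0.022404 rad s⁻¹, so T = 2π/N = 280.45 s = 4.6742 min ≈ 4.67 min.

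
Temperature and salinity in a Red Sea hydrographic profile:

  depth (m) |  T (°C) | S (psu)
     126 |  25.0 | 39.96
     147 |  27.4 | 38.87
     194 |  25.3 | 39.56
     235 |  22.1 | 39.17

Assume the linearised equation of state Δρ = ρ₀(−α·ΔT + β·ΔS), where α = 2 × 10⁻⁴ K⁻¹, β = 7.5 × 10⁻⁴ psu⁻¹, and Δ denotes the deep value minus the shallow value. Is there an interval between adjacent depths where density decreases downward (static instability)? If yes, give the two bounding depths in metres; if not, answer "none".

Evaluate Δρ/ρ₀ = −αΔT + βΔS across each adjacent pair:
  126–147 m: −αΔT+βΔS = −(2 × 10⁻⁴)(+2.4)+(7.5 × 10⁻⁴)(-1.09) = -1.3 × 10⁻³ → UNSTABLE
  147–194 m: −αΔT+βΔS = −(2 × 10⁻⁴)(-2.1)+(7.5 × 10⁻⁴)(+0.69) = 9.4 × 10⁻⁴ → stable
  194–235 m: −αΔT+βΔS = −(2 × 10⁻⁴)(-3.2)+(7.5 × 10⁻⁴)(-0.39) = 3.5 × 10⁻⁴ → stable
The 126–147 m interval has Δρ < 0: lighter water underlies denser water.

126–147 m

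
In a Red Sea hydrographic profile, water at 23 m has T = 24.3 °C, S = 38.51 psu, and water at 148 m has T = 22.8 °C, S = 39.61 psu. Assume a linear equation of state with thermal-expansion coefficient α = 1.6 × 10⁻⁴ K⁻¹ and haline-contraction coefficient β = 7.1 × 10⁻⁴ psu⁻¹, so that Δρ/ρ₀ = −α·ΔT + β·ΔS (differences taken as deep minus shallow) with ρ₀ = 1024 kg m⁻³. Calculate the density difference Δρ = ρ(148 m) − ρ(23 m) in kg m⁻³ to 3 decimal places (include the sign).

+1.046 kg m⁻³

ΔT = -1.5 K, ΔS = +1.10 psu (deep − shallow).
Δρ/ρ₀ = −(1.6 × 10⁻⁴)(-1.5) + (7.1 × 10⁻⁴)(+1.10) = 1.021 × 10⁻³.
Δρ = 1024 × (1.021 × 10⁻³) = +1.046 kg m⁻³.
Positive Δρ: denser below, stable.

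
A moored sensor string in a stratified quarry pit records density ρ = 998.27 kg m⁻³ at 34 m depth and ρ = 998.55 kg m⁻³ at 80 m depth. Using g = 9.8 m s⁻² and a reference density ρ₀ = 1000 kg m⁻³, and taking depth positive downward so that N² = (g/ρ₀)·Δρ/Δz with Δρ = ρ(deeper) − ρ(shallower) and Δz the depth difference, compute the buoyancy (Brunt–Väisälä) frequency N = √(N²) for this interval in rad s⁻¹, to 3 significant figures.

Δρ = 998.55 − 998.27 = 0.28 kg m⁻³ over Δz = 80 − 34 = 46 m.
N² = (9.8/1000) × (0.28/46) = 5.9652 × 10⁻⁵ s⁻².
N = √(5.9652 × 10⁻⁵) = 7.7235 × 10⁻³ rad s⁻¹ ≈ 7.72 × 10⁻³ rad s⁻¹.

7.72 × 10⁻³ rad s⁻¹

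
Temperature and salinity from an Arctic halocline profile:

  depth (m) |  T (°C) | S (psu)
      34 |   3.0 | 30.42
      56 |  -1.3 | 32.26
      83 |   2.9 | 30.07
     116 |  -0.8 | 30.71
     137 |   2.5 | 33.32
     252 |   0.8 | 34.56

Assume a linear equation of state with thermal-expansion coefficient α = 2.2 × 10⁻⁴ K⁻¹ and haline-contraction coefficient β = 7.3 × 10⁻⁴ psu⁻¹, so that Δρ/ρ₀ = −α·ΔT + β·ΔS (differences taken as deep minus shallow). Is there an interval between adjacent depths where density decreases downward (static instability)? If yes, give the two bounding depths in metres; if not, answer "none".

56–83 m

Evaluate Δρ/ρ₀ = −αΔT + βΔS across each adjacent pair:
  34–56 m: −αΔT+βΔS = −(2.2 × 10⁻⁴)(-4.3)+(7.3 × 10⁻⁴)(+1.84) = 2.3 × 10⁻³ → stable
  56–83 m: −αΔT+βΔS = −(2.2 × 10⁻⁴)(+4.2)+(7.3 × 10⁻⁴)(-2.19) = -2.5 × 10⁻³ → UNSTABLE
  83–116 m: −αΔT+βΔS = −(2.2 × 10⁻⁴)(-3.7)+(7.3 × 10⁻⁴)(+0.64) = 1.3 × 10⁻³ → stable
  116–137 m: −αΔT+βΔS = −(2.2 × 10⁻⁴)(+3.3)+(7.3 × 10⁻⁴)(+2.61) = 1.2 × 10⁻³ → stable
  137–252 m: −αΔT+βΔS = −(2.2 × 10⁻⁴)(-1.7)+(7.3 × 10⁻⁴)(+1.24) = 1.3 × 10⁻³ → stable
The 56–83 m interval has Δρ < 0: lighter water underlies denser water.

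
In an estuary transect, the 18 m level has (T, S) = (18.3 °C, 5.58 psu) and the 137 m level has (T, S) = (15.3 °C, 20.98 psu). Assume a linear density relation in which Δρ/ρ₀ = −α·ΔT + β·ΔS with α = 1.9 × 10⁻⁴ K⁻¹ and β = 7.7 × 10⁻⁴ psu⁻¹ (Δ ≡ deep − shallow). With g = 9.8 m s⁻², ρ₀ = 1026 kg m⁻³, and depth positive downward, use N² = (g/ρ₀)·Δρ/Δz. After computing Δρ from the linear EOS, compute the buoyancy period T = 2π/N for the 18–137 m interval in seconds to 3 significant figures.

ΔT = -3.0 K, ΔS = +15.40 psu (deep − shallow).
Δρ/ρ₀ = −αΔT + βΔS = 5.70 × 10⁻⁴ + 0.011858 = 0.012428, so Δρ ≈ 12.75 kg m⁻³.
N² = (g/ρ₀)·Δρ/Δz = g·(Δρ/ρ₀)/Δz = 9.8 × 0.012428 / 119 = 1.0235 × 10⁻³ s⁻².
N = √(1.0235 × 10⁻³) = 0.031992 rad s⁻¹ → T = 2π/N = 196.40 s ≈ 196 s.

196 s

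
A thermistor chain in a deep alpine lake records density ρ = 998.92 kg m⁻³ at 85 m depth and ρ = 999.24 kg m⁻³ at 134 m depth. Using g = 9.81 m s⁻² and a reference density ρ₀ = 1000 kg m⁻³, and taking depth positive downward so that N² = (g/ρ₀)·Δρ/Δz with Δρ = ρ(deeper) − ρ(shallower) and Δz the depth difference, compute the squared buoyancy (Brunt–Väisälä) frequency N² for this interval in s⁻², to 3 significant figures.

Δρ = 999.24 − 998.92 = 0.32 kg m⁻³ over Δz = 134 − 85 = 49 m.
N² = (9.81/1000) × (0.32/49) = 6.4065 × 10⁻⁵ s⁻² ≈ 6.41 × 10⁻⁵ s⁻².

6.41 × 10⁻⁵ s⁻²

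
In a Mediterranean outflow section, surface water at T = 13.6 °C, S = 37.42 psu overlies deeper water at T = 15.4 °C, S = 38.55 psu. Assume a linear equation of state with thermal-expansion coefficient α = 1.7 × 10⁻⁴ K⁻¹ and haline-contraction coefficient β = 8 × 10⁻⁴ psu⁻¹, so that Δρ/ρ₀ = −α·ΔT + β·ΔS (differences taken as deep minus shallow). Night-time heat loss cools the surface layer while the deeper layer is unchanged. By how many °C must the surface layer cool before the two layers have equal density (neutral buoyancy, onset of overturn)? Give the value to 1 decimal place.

Neutral buoyancy requires Δρ = 0, i.e. −α(T_deep − T_surf′) + β(S_deep − S_surf) = 0.
T_surf′ = T_deep − (β/α)·ΔS = 15.4 − (8 × 10⁻⁴/1.7 × 10⁻⁴)·(+1.13) = 10.082 °C.
Cooling required: 13.6 − (10.082) = 3.518 °C.

3.5 °C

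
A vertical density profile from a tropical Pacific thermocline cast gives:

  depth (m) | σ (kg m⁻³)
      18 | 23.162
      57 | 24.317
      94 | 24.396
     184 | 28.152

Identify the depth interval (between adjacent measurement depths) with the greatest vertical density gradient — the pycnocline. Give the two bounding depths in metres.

94–184 m

Compute the density gradient over each adjacent pair:
  18–57 m: Δρ/Δz = 1.155/39 = 0.030 kg m⁻⁴
  57–94 m: Δρ/Δz = 0.079/37 = 2.1 × 10⁻³ kg m⁻⁴
  94–184 m: Δρ/Δz = 3.756/90 = 0.042 kg m⁻⁴
The largest gradient is in the 94–184 m interval — the pycnocline.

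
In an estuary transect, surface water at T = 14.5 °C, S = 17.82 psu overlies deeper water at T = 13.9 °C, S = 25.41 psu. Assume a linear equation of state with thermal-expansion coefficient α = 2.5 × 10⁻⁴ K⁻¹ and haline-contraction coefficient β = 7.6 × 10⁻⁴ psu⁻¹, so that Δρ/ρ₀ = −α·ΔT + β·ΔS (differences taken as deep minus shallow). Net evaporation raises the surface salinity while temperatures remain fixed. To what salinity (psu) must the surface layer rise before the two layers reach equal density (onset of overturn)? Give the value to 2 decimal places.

25.61 psu

Neutral buoyancy requires −α(T_deep − T_surf) + β(S_deep − S_surf′) = 0.
S_surf′ = S_deep − (α/β)·ΔT = 25.41 − (2.5 × 10⁻⁴/7.6 × 10⁻⁴)·(-0.6) = 25.6074 psu.
Increase required: 25.6074 − 17.82 = 7.7874 psu.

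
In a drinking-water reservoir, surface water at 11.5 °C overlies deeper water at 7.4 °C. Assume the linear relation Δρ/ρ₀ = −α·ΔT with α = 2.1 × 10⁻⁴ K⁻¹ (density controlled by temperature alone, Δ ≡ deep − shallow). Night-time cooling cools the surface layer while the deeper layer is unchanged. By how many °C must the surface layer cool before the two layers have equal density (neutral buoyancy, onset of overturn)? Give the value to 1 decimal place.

With temperature the only control, equal density requires T_surf′ = T_deep.
T_surf′ = 7.4 °C.
Cooling required: 11.5 − 7.4 = 4.1 °C.

4.1 °C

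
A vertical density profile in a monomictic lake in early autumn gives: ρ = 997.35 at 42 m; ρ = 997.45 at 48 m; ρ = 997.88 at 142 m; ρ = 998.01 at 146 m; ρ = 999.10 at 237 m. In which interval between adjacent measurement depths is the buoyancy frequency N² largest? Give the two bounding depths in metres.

Compute the density gradient over each adjacent pair:
  42–48 m: Δρ/Δz = 0.10/6 = 0.017 kg m⁻⁴
  48–142 m: Δρ/Δz = 0.43/94 = 4.6 × 10⁻³ kg m⁻⁴
  142–146 m: Δρ/Δz = 0.13/4 = 0.033 kg m⁻⁴
  146–237 m: Δρ/Δz = 1.09/91 = 0.012 kg m⁻⁴
The largest gradient is in the 142–146 m interval — the pycnocline.

142–146 m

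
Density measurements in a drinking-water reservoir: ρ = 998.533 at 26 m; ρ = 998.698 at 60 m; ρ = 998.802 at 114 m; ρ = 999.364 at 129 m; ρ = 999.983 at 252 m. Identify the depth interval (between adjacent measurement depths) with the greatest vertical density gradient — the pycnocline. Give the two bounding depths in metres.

Compute the density gradient over each adjacent pair:
  26–60 m: Δρ/Δz = 0.165/34 = 4.9 × 10⁻³ kg m⁻⁴
  60–114 m: Δρ/Δz = 0.104/54 = 1.9 × 10⁻³ kg m⁻⁴
  114–129 m: Δρ/Δz = 0.562/15 = 0.037 kg m⁻⁴
  129–252 m: Δρ/Δz = 0.619/123 = 5.0 × 10⁻³ kg m⁻⁴
The largest gradient is in the 114–129 m interval — the pycnocline.

114–129 m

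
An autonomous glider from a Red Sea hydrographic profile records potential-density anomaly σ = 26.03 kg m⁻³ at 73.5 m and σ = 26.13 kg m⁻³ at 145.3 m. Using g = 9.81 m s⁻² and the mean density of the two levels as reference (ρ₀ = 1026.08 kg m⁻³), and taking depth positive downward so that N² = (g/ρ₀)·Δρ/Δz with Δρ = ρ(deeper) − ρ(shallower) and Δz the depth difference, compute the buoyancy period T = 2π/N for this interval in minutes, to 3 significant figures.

28.7 min

Δρ = 1026.13 − 1026.03 = 0.10 kg m⁻³ over Δz = 145.3 − 73.5 = 71.8 m.
N² = (9.81/1026.08) × (0.10/71.8) = 1.3316 × 10⁻⁵ s⁻².
N = √(1.3316 × 10⁻⁵) = 3.6491 × 10⁻³ rad s⁻¹, so T = 2π/N = 1.7218 × 10³ s = 28.697 min ≈ 28.7 min.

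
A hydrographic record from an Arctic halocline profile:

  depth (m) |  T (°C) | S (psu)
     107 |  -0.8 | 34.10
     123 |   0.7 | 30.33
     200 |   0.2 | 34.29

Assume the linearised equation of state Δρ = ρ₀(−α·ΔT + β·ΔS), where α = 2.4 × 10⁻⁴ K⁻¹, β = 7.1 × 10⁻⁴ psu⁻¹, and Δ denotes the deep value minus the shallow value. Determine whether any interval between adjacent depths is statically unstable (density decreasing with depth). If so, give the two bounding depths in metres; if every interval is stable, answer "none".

107–123 m

Evaluate Δρ/ρ₀ = −αΔT + βΔS across each adjacent pair:
  107–123 m: −αΔT+βΔS = −(2.4 × 10⁻⁴)(+1.5)+(7.1 × 10⁻⁴)(-3.77) = -3.0 × 10⁻³ → UNSTABLE
  123–200 m: −αΔT+βΔS = −(2.4 × 10⁻⁴)(-0.5)+(7.1 × 10⁻⁴)(+3.96) = 2.9 × 10⁻³ → stable
The 107–123 m interval has Δρ < 0: lighter water underlies denser water.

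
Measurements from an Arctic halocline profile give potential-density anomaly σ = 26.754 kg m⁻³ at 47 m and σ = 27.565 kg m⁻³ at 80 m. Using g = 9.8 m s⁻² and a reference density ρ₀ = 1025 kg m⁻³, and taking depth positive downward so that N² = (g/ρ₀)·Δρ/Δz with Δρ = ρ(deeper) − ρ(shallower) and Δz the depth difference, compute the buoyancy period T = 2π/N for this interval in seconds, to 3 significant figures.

Δρ = 1027.565 − 1026.754 = 0.811 kg m⁻³ over Δz = 80 − 47 = 33 m.
N² = (9.8/1025) × (0.811/33) = 2.3497 × 10⁻⁴ s⁻².
N = √(2.3497 × 10⁻⁴) = 0.015329 rad s⁻¹, so T = 2π/N = 409.89 s ≈ 410 s.

410 s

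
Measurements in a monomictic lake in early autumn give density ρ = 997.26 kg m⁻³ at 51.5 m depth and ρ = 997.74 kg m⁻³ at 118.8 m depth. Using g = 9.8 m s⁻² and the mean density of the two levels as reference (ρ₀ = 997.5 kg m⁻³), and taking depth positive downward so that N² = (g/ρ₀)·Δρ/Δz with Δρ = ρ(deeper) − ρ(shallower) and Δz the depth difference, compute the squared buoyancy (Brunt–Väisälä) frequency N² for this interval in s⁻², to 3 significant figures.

Δρ = 997.74 − 997.26 = 0.48 kg m⁻³ over Δz = 118.8 − 51.5 = 67.3 m.
N² = (9.8/997.5) × (0.48/67.3) = 7.0071 × 10⁻⁵ s⁻² ≈ 7.01 × 10⁻⁵ s⁻².

7.01 × 10⁻⁵ s⁻²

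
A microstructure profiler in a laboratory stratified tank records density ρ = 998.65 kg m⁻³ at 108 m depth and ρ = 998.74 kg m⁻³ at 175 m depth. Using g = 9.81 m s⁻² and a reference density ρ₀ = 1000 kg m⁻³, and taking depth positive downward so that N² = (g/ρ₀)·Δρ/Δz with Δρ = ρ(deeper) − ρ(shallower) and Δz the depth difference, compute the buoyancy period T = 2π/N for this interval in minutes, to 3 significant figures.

28.8 min

Δρ = 998.74 − 998.65 = 0.09 kg m⁻³ over Δz = 175 − 108 = 67 m.
N² = (9.81/1000) × (0.09/67) = 1.3178 × 10⁻⁵ s⁻².
N = √(1.3178 × 10⁻⁵) = 3.6302 × 10⁻³ rad s⁻¹, so T = 2π/N = 1.7308 × 10³ s = 28.847 min ≈ 28.8 min.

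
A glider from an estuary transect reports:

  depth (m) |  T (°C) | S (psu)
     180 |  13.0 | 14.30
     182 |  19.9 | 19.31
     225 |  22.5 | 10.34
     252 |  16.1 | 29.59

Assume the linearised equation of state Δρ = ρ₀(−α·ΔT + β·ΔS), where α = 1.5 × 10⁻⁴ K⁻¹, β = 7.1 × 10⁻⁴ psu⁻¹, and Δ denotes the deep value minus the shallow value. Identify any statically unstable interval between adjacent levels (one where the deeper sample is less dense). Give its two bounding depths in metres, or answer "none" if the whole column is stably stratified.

Evaluate Δρ/ρ₀ = −αΔT + βΔS across each adjacent pair:
  180–182 m: −αΔT+βΔS = −(1.5 × 10⁻⁴)(+6.9)+(7.1 × 10⁻⁴)(+5.01) = 2.5 × 10⁻³ → stable
  182–225 m: −αΔT+βΔS = −(1.5 × 10⁻⁴)(+2.6)+(7.1 × 10⁻⁴)(-8.97) = -6.8 × 10⁻³ → UNSTABLE
  225–252 m: −αΔT+βΔS = −(1.5 × 10⁻⁴)(-6.4)+(7.1 × 10⁻⁴)(+19.25) = 0.015 → stable
The 182–225 m interval has Δρ < 0: lighter water underlies denser water.

182–225 m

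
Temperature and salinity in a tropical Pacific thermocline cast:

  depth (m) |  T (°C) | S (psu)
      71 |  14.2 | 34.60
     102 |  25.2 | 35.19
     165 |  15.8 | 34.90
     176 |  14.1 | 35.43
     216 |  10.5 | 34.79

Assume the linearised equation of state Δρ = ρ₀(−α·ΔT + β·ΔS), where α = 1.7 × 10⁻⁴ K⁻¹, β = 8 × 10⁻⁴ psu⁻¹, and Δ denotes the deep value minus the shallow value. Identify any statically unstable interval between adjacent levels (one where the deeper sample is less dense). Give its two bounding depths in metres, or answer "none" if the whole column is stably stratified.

Evaluate Δρ/ρ₀ = −αΔT + βΔS across each adjacent pair:
  71–102 m: −αΔT+βΔS = −(1.7 × 10⁻⁴)(+11.0)+(8 × 10⁻⁴)(+0.59) = -1.4 × 10⁻³ → UNSTABLE
  102–165 m: −αΔT+βΔS = −(1.7 × 10⁻⁴)(-9.4)+(8 × 10⁻⁴)(-0.29) = 1.4 × 10⁻³ → stable
  165–176 m: −αΔT+βΔS = −(1.7 × 10⁻⁴)(-1.7)+(8 × 10⁻⁴)(+0.53) = 7.1 × 10⁻⁴ → stable
  176–216 m: −αΔT+βΔS = −(1.7 × 10⁻⁴)(-3.6)+(8 × 10⁻⁴)(-0.64) = 1.0 × 10⁻⁴ → stable
The 71–102 m interval has Δρ < 0: lighter water underlies denser water.

71–102 m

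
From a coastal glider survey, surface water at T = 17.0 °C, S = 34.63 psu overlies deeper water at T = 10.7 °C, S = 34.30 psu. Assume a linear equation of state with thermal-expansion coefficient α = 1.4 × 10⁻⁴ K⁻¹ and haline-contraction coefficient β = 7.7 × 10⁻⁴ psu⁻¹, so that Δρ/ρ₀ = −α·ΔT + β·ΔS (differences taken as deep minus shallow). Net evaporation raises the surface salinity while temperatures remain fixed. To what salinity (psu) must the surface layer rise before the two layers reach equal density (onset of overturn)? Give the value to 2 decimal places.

Neutral buoyancy requires −α(T_deep − T_surf) + β(S_deep − S_surf′) = 0.
S_surf′ = S_deep − (α/β)·ΔT = 34.30 − (1.4 × 10⁻⁴/7.7 × 10⁻⁴)·(-6.3) = 35.4455 psu.
Increase required: 35.4455 − 34.63 = 0.8155 psu.

35.45 psu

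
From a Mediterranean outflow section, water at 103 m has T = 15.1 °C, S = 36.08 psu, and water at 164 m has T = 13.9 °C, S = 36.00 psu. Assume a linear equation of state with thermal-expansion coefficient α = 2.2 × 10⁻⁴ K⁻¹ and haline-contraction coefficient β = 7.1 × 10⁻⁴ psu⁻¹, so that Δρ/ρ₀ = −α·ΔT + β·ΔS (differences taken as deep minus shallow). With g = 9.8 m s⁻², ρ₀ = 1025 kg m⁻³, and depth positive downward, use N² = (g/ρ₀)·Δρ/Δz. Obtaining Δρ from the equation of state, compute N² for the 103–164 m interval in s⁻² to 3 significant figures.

ΔT = -1.2 K, ΔS = -0.08 psu (deep − shallow).
Δρ/ρ₀ = −αΔT + βΔS = 2.64 × 10⁻⁴ − 5.68 × 10⁻⁵ = 2.072 × 10⁻⁴, so Δρ ≈ 0.2124 kg m⁻³.
N² = (g/ρ₀)·Δρ/Δz = g·(Δρ/ρ₀)/Δz = 9.8 × 2.072 × 10⁻⁴ / 61 = 3.3288 × 10⁻⁵ s⁻² ≈ 3.33 × 10⁻⁵ s⁻².

3.33 × 10⁻⁵ s⁻²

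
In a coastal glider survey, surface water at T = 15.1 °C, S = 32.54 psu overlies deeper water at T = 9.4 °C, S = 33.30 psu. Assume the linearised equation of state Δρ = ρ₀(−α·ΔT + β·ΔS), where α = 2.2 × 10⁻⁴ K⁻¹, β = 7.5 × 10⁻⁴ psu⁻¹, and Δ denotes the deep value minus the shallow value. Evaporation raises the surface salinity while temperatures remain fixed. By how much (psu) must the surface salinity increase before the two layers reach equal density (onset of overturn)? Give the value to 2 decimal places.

Neutral buoyancy requires −α(T_deep − T_surf) + β(S_deep − S_surf′) = 0.
S_surf′ = S_deep − (α/β)·ΔT = 33.30 − (2.2 × 10⁻⁴/7.5 × 10⁻⁴)·(-5.7) = 34.9720 psu.
Increase required: 34.9720 − 32.54 = 2.4320 psu.

2.43 psu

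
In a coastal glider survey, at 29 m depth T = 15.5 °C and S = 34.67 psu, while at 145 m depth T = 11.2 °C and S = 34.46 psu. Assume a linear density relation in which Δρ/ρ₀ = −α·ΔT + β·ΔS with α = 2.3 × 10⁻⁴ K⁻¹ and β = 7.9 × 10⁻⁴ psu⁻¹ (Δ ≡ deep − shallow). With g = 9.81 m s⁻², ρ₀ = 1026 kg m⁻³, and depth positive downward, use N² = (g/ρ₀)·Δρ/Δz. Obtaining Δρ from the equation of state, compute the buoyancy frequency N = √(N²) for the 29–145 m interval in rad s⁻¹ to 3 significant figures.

ΔT = -4.3 K, ΔS = -0.21 psu (deep − shallow).
Δρ/ρ₀ = −αΔT + βΔS = 9.89 × 10⁻⁴ − 1.659 × 10⁻⁴ = 8.231 × 10⁻⁴, so Δρ ≈ 0.8445 kg m⁻³.
N² = (g/ρ₀)·Δρ/Δz = g·(Δρ/ρ₀)/Δz = 9.81 × 8.231 × 10⁻⁴ / 116 = 6.9609 × 10⁻⁵ s⁻².
N = √(6.9609 × 10⁻⁵) = 8.3432 × 10⁻³ rad s⁻¹ ≈ 8.34 × 10⁻³ rad s⁻¹.

8.34 × 10⁻³ rad s⁻¹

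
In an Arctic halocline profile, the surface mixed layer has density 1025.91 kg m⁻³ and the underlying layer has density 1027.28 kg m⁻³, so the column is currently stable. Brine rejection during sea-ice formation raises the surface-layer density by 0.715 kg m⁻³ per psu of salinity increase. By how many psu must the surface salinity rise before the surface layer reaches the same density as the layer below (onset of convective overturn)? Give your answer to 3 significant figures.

1.92 psu

Density deficit of the surface layer: 1027.28 − 1025.91 = 1.37 kg m⁻³.
Required change = 1.37 / 0.715 = 1.92 psu.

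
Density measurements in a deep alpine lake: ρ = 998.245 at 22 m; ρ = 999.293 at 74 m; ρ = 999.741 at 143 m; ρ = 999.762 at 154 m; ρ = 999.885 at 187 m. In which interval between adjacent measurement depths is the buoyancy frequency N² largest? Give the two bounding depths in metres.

22–74 m

Compute the density gradient over each adjacent pair:
  22–74 m: Δρ/Δz = 1.048/52 = 0.020 kg m⁻⁴
  74–143 m: Δρ/Δz = 0.448/69 = 6.5 × 10⁻³ kg m⁻⁴
  143–154 m: Δρ/Δz = 0.021/11 = 1.9 × 10⁻³ kg m⁻⁴
  154–187 m: Δρ/Δz = 0.123/33 = 3.7 × 10⁻³ kg m⁻⁴
The largest gradient is in the 22–74 m interval — the pycnocline.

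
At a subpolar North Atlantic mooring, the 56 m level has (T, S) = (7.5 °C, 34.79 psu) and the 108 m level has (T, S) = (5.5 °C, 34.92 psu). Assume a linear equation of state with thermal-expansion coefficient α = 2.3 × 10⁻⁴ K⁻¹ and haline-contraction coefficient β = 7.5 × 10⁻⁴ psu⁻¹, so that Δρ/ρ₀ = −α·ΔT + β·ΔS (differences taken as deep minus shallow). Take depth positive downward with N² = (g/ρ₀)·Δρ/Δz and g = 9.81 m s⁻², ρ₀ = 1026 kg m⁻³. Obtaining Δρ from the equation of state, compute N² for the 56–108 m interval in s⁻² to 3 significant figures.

1.05 × 10⁻⁴ s⁻²

ΔT = -2.0 K, ΔS = +0.13 psu (deep − shallow).
Δρ/ρ₀ = −αΔT + βΔS = 4.60 × 10⁻⁴ + 9.75 × 10⁻⁵ = 5.575 × 10⁻⁴, so Δρ ≈ 0.5720 kg m⁻³.
N² = (g/ρ₀)·Δρ/Δz = g·(Δρ/ρ₀)/Δz = 9.81 × 5.575 × 10⁻⁴ / 52 = 1.0517 × 10⁻⁴ s⁻² ≈ 1.05 × 10⁻⁴ s⁻².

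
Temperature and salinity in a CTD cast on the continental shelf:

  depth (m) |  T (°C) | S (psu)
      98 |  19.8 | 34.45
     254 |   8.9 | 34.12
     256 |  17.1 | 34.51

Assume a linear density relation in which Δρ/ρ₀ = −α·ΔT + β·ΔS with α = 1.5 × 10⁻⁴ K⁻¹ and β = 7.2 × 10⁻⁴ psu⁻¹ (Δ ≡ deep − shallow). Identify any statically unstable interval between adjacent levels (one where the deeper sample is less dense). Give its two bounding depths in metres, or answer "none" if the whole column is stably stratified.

254–256 m

Evaluate Δρ/ρ₀ = −αΔT + βΔS across each adjacent pair:
  98–254 m: −αΔT+βΔS = −(1.5 × 10⁻⁴)(-10.9)+(7.2 × 10⁻⁴)(-0.33) = 1.4 × 10⁻³ → stable
  254–256 m: −αΔT+βΔS = −(1.5 × 10⁻⁴)(+8.2)+(7.2 × 10⁻⁴)(+0.39) = -9.5 × 10⁻⁴ → UNSTABLE
The 254–256 m interval has Δρ < 0: lighter water underlies denser water.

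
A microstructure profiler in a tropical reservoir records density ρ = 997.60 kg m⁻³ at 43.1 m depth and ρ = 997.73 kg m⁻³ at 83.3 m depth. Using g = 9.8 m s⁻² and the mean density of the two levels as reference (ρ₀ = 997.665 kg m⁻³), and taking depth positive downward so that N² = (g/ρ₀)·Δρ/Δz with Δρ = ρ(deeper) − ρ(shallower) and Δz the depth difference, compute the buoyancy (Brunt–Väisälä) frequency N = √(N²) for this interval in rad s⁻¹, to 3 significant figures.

5.64 × 10⁻³ rad s⁻¹

Δρ = 997.73 − 997.60 = 0.13 kg m⁻³ over Δz = 83.3 − 43.1 = 40.2 m.
N² = (9.8/997.665) × (0.13/40.2) = 3.1766 × 10⁻⁵ s⁻².
N = √(3.1766 × 10⁻⁵) = 5.6361 × 10⁻³ rad s⁻¹ ≈ 5.64 × 10⁻³ rad s⁻¹.
Since Δρ > 0 the layer is stably stratified.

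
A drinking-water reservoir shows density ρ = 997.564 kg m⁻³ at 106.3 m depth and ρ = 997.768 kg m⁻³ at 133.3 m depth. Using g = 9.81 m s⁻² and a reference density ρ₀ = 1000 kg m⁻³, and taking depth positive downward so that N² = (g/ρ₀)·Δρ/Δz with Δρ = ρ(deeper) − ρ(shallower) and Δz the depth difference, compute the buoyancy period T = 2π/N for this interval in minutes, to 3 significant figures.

12.2 min

Δρ = 997.768 − 997.564 = 0.204 kg m⁻³ over Δz = 133.3 − 106.3 = 27 m.
N² = (9.81/1000) × (0.204/27) = 7.4120 × 10⁻⁵ s⁻².
N = √(7.4120 × 10⁻⁵) = 8.6093 × 10⁻³ rad s⁻¹, so T = 2π/N = 729.81 s = 12.163 min ≈ 12.2 min.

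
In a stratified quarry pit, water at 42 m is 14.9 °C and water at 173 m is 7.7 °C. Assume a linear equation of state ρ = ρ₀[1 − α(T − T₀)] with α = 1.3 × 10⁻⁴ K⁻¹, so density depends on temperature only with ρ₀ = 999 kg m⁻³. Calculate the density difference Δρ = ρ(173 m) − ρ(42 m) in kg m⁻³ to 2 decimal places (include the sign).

ΔT = -7.2 K, Δρ/ρ₀ = −αΔT = 9.36 × 10⁻⁴.
Δρ = 999 × (9.36 × 10⁻⁴) = +0.94 kg m⁻³.
Positive Δρ: denser below, stable.

+0.94 kg m⁻³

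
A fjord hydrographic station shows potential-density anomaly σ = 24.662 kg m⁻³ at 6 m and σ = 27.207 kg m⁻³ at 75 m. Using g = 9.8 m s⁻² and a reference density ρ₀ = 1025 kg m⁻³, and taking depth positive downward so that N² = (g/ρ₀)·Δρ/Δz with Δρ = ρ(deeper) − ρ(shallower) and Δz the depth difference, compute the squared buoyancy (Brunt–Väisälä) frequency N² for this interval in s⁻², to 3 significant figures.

Δρ = 1027.207 − 1024.662 = 2.545 kg m⁻³ over Δz = 75 − 6 = 69 m.
N² = (9.8/1025) × (2.545/69) = 3.5265 × 10⁻⁴ s⁻² ≈ 3.53 × 10⁻⁴ s⁻².

3.53 × 10⁻⁴ s⁻²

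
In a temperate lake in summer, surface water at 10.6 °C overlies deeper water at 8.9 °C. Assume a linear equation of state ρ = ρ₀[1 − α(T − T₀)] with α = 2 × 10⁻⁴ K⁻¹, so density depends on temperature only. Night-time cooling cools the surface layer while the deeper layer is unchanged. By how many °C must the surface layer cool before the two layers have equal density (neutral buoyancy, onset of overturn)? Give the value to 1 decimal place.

1.7 °C

With temperature the only control, equal density requires T_surf′ = T_deep.
T_surf′ = 8.9 °C.
Cooling required: 10.6 − 8.9 = 1.7 °C.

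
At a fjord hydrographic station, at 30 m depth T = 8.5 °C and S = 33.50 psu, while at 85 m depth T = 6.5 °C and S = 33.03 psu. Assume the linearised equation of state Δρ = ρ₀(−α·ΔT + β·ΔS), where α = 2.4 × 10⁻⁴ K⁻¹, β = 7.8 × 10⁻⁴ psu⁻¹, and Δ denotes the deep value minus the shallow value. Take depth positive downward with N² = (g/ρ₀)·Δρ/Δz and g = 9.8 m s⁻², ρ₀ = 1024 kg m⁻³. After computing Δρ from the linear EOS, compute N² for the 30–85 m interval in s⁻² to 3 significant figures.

ΔT = -2.0 K, ΔS = -0.47 psu (deep − shallow).
Δρ/ρ₀ = −αΔT + βΔS = 4.80 × 10⁻⁴ − 3.666 × 10⁻⁴ = 1.134 × 10⁻⁴, so Δρ ≈ 0.1161 kg m⁻³.
N² = (g/ρ₀)·Δρ/Δz = g·(Δρ/ρ₀)/Δz = 9.8 × 1.134 × 10⁻⁴ / 55 = 2.0206 × 10⁻⁵ s⁻² ≈ 2.02 × 10⁻⁵ s⁻².

2.02 × 10⁻⁵ s⁻²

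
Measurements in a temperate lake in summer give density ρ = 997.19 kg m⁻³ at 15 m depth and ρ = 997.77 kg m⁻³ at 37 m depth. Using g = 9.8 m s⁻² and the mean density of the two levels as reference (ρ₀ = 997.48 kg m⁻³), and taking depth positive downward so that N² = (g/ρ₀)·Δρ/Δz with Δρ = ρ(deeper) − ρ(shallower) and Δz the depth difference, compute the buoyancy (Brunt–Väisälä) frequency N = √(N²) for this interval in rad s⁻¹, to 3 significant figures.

Δρ = 997.77 − 997.19 = 0.58 kg m⁻³ over Δz = 37 − 15 = 22 m.
N² = (9.8/997.48) × (0.58/22) = 2.5902 × 10⁻⁴ s⁻².
N = √(2.5902 × 10⁻⁴) = 0.016094 rad s⁻¹ ≈ 0.0161 rad s⁻¹.

0.0161 rad s⁻¹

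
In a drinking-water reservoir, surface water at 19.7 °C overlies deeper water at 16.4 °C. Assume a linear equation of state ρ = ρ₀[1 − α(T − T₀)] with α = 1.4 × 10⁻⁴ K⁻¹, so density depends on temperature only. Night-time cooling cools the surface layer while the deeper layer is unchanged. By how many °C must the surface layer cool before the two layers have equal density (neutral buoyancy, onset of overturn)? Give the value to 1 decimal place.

With temperature the only control, equal density requires T_surf′ = T_deep.
T_surf′ = 16.4 °C.
Cooling required: 19.7 − 16.4 = 3.3 °C.

3.3 °C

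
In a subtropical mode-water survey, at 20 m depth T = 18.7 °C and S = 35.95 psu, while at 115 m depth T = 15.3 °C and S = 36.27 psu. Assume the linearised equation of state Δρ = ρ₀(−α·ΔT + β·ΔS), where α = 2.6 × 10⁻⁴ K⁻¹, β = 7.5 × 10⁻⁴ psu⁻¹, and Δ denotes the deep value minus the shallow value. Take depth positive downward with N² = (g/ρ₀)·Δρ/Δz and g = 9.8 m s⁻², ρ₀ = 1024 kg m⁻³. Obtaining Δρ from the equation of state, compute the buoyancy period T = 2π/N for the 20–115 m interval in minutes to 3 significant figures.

ΔT = -3.4 K, ΔS = +0.32 psu (deep − shallow).
Δρ/ρ₀ = −αΔT + βΔS = 8.84 × 10⁻⁴ + 2.40 × 10⁻⁴ = 1.124 × 10⁻³, so Δρ ≈ 1.151 kg m⁻³.
N² = (g/ρ₀)·Δρ/Δz = g·(Δρ/ρ₀)/Δz = 9.8 × 1.124 × 10⁻³ / 95 = 1.1595 × 10⁻⁴ s⁻².
N = √(1.1595 × 10⁻⁴) = 0.010768 rad s⁻¹ → T = 2π/N = 583.51 s = 9.7252 min ≈ 9.73 min.

9.73 min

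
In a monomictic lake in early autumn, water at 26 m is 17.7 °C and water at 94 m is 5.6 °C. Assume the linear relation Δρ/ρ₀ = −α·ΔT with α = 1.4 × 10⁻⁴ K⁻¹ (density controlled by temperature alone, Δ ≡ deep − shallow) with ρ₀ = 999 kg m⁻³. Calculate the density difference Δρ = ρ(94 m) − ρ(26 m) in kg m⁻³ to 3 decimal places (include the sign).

+1.692 kg m⁻³

ΔT = -12.1 K, Δρ/ρ₀ = −αΔT = 1.694 × 10⁻³.
Δρ = 999 × (1.694 × 10⁻³) = +1.692 kg m⁻³.
Positive Δρ: denser below, stable.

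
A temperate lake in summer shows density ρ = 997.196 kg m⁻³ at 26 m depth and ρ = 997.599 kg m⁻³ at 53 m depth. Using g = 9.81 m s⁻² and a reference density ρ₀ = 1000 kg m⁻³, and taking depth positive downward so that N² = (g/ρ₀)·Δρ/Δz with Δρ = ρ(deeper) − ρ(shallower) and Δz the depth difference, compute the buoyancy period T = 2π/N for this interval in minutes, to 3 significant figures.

Δρ = 997.599 − 997.196 = 0.403 kg m⁻³ over Δz = 53 − 26 = 27 m.
N² = (9.81/1000) × (0.403/27) = 1.4642 × 10⁻⁴ s⁻².
N = √(1.4642 × 10⁻⁴) = 0.012100 rad s⁻¹, so T = 2π/N = 519.27 s = 8.6545 min ≈ 8.65 min.

8.65 min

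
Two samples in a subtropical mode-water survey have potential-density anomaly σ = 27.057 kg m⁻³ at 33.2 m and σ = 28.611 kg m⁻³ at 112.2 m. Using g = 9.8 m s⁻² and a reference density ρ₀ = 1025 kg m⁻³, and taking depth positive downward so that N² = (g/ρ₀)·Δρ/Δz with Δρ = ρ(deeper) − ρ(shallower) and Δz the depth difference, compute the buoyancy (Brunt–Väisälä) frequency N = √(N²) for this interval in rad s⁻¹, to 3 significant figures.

0.0137 rad s⁻¹

Δρ = 1028.611 − 1027.057 = 1.554 kg m⁻³ over Δz = 112.2 − 33.2 = 79 m.
N² = (9.8/1025) × (1.554/79) = 1.8807 × 10⁻⁴ s⁻².
N = √(1.8807 × 10⁻⁴) = 0.013714 rad s⁻¹ ≈ 0.0137 rad s⁻¹.
N² > 0, so the interval is statically stable.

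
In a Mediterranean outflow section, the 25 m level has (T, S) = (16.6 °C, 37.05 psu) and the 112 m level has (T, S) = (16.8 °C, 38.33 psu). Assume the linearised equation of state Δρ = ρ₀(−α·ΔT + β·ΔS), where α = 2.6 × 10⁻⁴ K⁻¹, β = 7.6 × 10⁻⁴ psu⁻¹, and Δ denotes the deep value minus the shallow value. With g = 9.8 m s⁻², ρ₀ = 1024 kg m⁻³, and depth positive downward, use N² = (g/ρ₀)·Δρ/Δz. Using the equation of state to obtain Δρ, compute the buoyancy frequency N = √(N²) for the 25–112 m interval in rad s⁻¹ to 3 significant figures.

ΔT = +0.2 K, ΔS = +1.28 psu (deep − shallow).
Δρ/ρ₀ = −αΔT + βΔS = -5.20 × 10⁻⁵ + 9.728 × 10⁻⁴ = 9.208 × 10⁻⁴, so Δρ ≈ 0.9429 kg m⁻³.
N² = (g/ρ₀)·Δρ/Δz = g·(Δρ/ρ₀)/Δz = 9.8 × 9.208 × 10⁻⁴ / 87 = 1.0372 × 10⁻⁴ s⁻².
N = √(1.0372 × 10⁻⁴) = 0.010184 rad s⁻¹ ≈ 0.0102 rad s⁻¹.

0.0102 rad s⁻¹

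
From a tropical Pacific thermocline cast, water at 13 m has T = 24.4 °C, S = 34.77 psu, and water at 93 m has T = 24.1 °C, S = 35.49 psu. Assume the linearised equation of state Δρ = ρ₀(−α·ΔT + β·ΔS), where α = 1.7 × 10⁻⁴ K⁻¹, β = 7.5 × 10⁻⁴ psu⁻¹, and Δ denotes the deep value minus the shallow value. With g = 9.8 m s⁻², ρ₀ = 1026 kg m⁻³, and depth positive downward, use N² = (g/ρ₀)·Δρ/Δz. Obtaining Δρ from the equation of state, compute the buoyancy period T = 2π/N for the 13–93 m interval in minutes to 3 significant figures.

ΔT = -0.3 K, ΔS = +0.72 psu (deep − shallow).
Δρ/ρ₀ = −αΔT + βΔS = 5.10 × 10⁻⁵ + 5.40 × 10⁻⁴ = 5.91 × 10⁻⁴, so Δρ ≈ 0.6064 kg m⁻³.
N² = (g/ρ₀)·Δρ/Δz = g·(Δρ/ρ₀)/Δz = 9.8 × 5.91 × 10⁻⁴ / 80 = 7.2398 × 10⁻⁵ s⁻².
N = √(7.2398 × 10⁻⁵) = 8.5087 × 10⁻³ rad s⁻¹ → T = 2π/N = 738.44 s = 12.307 min ≈ 12.3 min.

12.3 min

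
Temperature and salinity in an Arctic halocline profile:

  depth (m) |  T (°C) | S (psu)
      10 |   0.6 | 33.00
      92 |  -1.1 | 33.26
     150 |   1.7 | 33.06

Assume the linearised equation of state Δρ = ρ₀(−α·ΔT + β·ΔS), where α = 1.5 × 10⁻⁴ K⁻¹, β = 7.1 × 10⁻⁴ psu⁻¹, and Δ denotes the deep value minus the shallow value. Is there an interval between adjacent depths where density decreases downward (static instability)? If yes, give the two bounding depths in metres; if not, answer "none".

92–150 m

Evaluate Δρ/ρ₀ = −αΔT + βΔS across each adjacent pair:
  10–92 m: −αΔT+βΔS = −(1.5 × 10⁻⁴)(-1.7)+(7.1 × 10⁻⁴)(+0.26) = 4.4 × 10⁻⁴ → stable
  92–150 m: −αΔT+βΔS = −(1.5 × 10⁻⁴)(+2.8)+(7.1 × 10⁻⁴)(-0.20) = -5.6 × 10⁻⁴ → UNSTABLE
The 92–150 m interval has Δρ < 0: lighter water underlies denser water.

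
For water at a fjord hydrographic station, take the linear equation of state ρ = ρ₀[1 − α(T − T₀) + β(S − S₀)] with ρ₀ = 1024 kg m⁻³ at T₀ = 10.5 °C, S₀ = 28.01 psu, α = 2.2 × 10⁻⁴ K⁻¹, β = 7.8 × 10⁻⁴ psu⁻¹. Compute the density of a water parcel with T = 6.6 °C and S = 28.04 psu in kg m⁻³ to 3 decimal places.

T − T₀ = -3.9 K, S − S₀ = +0.03 psu.
Bracket = 1 − α·(-3.9) + β·(+0.03) = 1 + (8.814 × 10⁻⁴) = 1.0008814.
ρ = 1024 × 1.0008814 = 1024.903 kg m⁻³.

1024.903 kg m⁻³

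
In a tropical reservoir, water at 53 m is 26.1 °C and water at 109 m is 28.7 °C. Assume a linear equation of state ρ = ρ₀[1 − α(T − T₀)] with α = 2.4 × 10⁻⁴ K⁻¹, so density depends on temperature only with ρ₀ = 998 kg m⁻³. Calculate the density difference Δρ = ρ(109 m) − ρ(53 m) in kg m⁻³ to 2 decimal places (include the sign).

-0.62 kg m⁻³

ΔT = +2.6 K, Δρ/ρ₀ = −αΔT = -6.24 × 10⁻⁴.
Δρ = 998 × (-6.24 × 10⁻⁴) = -0.62 kg m⁻³.
Negative Δρ: lighter below, statically unstable.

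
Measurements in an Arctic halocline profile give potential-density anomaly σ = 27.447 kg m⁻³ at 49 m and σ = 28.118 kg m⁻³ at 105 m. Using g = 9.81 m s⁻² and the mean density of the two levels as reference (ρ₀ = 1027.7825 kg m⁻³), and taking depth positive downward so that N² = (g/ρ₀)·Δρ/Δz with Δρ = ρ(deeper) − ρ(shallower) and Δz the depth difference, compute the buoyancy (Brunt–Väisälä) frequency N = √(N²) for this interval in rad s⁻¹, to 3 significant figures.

0.0107 rad s⁻¹

Δρ = 1028.118 − 1027.447 = 0.671 kg m⁻³ over Δz = 105 − 49 = 56 m.
N² = (9.81/1027.7825) × (0.671/56) = 1.1437 × 10⁻⁴ s⁻².
N = √(1.1437 × 10⁻⁴) = 0.010694 rad s⁻¹ ≈ 0.0107 rad s⁻¹.
Since Δρ > 0 the layer is stably stratified.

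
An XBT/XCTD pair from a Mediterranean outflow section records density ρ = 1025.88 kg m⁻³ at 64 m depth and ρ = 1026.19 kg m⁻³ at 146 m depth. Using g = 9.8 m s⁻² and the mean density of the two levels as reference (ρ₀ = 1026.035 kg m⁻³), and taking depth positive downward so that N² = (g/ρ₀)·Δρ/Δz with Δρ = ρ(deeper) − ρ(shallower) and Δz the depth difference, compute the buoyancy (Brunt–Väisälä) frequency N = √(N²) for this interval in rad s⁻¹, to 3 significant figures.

6.01 × 10⁻³ rad s⁻¹

Δρ = 1026.19 − 1025.88 = 0.31 kg m⁻³ over Δz = 146 − 64 = 82 m.
N² = (9.8/1026.035) × (0.31/82) = 3.6109 × 10⁻⁵ s⁻².
N = √(3.6109 × 10⁻⁵) = 6.0091 × 10⁻³ rad s⁻¹ ≈ 6.01 × 10⁻³ rad s⁻¹.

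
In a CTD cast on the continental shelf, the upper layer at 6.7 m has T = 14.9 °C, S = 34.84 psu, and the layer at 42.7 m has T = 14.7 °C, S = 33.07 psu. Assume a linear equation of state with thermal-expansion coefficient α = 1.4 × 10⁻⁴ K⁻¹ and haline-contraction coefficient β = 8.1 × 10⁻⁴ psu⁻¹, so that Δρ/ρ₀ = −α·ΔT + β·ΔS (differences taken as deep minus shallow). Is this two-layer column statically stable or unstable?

unstable

ΔT = 14.7 − 14.9 = -0.2 K and ΔS = 33.07 − 34.84 = -1.77 psu (deep − shallow).
−αΔT = 2.80 × 10⁻⁵; βΔS = -1.4337 × 10⁻³; sum Δρ/ρ₀ = -1.4057 × 10⁻³.
Δρ/ρ₀ < 0, so Δρ < 0: deeper water is lighter → statically unstable; the column would overturn.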